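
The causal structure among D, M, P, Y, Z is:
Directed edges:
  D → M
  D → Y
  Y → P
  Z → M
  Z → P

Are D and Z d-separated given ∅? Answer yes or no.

Bayes-Ball from D | ∅ reaches {M,P,Y}.
Z ∉ reach(D|∅) ⇒ D ⊥ Z | ∅.

Yes — D ⊥ Z | ∅.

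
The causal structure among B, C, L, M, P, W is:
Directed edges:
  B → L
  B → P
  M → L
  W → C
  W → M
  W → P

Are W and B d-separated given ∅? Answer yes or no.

Yes — W ⊥ B | ∅.

Bayes-Ball from W | ∅ reaches {C,L,M,P}.
B ∉ reach(W|∅) ⇒ W ⊥ B | ∅.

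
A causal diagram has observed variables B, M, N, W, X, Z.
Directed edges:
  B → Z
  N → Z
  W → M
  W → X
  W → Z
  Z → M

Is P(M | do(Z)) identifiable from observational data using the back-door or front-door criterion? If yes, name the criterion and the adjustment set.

desc(Z)\{Z}={M}; candidates ⊆ {B,N,W,X}.
size 0: {}; under {} Z still reaches {B,M,N,W,X} ∋ M.
{W}: Z⊥M given {W} in G with Z→· removed — back-door holds.
P(M|do(Z)) = Σ_{W} P(M|Z,W)·P(W).

P(M|do(Z)): backdoor, adjust for {W}.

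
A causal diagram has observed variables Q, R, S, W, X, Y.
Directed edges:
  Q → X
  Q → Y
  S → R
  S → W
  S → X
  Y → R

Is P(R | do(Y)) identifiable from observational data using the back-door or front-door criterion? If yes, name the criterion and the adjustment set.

P(R|do(Y)): backdoor, adjust for ∅.

desc(Y)\{Y}={R}; candidates ⊆ {Q,S,W,X}.
∅: Y⊥R given ∅ in G with Y→· removed — back-door holds.
P(R|do(Y)) = P(R|Y) — no adjustment needed.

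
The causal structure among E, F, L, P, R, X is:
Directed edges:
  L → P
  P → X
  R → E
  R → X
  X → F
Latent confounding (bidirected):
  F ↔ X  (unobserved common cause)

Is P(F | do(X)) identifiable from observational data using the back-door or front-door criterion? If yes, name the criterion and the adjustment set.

P(F|do(X)): not identifiable (no BD/FD set).

desc(X)\{X}={F}; candidates ⊆ {E,L,P,R}.
X↔F: latent back-door arc(s) into X.
size 0: {}; under {} X still reaches {E,F,L,P,R} ∋ F.
size 1: {E}, {L}, {P} …(+1); under {E} X still reaches {F,L,P,R} ∋ F.
size 2: {E,L}, {E,P}, {E,R} …(+3); under {E,L} X still reaches {F,P,R} ∋ F.
X↔F cannot be blocked by any observed set — no back-door set.
No mediator lies on a directed X→…→F path.
Neither criterion identifies P(F|do(X)) in this graph.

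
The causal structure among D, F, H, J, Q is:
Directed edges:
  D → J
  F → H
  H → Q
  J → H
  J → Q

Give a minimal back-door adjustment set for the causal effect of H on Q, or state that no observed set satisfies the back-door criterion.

H→Q: minimal back-door set {J}.

desc(H)\{H}={Q}; candidates ⊆ {D,F,J}.
size 0: {}; under {} H still reaches {D,F,J,Q} ∋ Q.
{J}: H⊥Q given {J} in G with H→· removed — back-door holds.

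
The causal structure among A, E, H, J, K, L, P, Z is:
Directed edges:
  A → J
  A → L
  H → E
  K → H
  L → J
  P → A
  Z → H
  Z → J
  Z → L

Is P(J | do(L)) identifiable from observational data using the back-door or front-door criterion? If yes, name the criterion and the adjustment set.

P(J|do(L)): backdoor, adjust for {A, Z}.

desc(L)\{L}={J}; candidates ⊆ {A,E,H,K,P,Z}.
size 0: {}; under {} L still reaches {A,E,H,J,P,Z} ∋ J.
size 1: {A}, {E}, {H} …(+3); under {A} L still reaches {E,H,J,Z} ∋ J.
{A,Z}: L⊥J given {A,Z} in G with L→· removed — back-door holds.
P(J|do(L)) = Σ_{A,Z} P(J|L,A,Z)·P(A,Z).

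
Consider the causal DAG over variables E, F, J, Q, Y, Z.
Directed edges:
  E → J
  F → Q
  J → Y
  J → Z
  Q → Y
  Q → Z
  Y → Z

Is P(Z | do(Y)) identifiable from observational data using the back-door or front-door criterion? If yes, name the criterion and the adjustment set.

desc(Y)\{Y}={Z}; candidates ⊆ {E,F,J,Q}.
size 0: {}; under {} Y still reaches {E,F,J,Q,Z} ∋ Z.
size 1: {E}, {F}, {J} …(+1); under {E} Y still reaches {F,J,Q,Z} ∋ Z.
{J,Q}: Y⊥Z given {J,Q} in G with Y→· removed — back-door holds.
P(Z|do(Y)) = Σ_{J,Q} P(Z|Y,J,Q)·P(J,Q).

P(Z|do(Y)): backdoor, adjust for {J, Q}.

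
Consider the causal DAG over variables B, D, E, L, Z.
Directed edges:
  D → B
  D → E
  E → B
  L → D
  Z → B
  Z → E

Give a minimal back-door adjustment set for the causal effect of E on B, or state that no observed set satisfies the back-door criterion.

E→B: minimal back-door set {D, Z}.

desc(E)\{E}={B}; candidates ⊆ {D,L,Z}.
size 0: {}; under {} E still reaches {B,D,L,Z} ∋ B.
size 1: {D}, {L}, {Z}; under {D} E still reaches {B,Z} ∋ B.
{D,Z}: E⊥B given {D,Z} in G with E→· removed — back-door holds.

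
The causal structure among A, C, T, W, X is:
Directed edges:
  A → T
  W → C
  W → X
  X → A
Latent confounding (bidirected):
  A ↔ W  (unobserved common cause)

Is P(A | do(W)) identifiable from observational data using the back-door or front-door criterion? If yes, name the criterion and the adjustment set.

desc(W)\{W}={A,C,T,X}; candidates ⊆ {—}.
W↔A: latent back-door arc(s) into W.
size 0: {}; under {} W still reaches {A,T} ∋ A.
W↔A cannot be blocked by any observed set — no back-door set.
{X}: (i) intercepts every directed W→A path; (ii) no back-door W→{X}; (iii) {W} blocks every back-door {X}→A. Front-door holds.
P(A|do(W)) = Σ_{X} P(X|W) Σ_{W'} P(A|X,W')P(W').

P(A|do(W)): frontdoor, adjust for {X}.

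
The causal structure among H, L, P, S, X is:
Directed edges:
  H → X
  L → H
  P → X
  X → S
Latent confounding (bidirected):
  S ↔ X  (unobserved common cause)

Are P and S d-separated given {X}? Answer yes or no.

Bayes-Ball from P | {X} reaches {H,L,S}.
S ∈ reach(P|{X}) ⇒ P ⊥̸ S | {X}.

No — P and S are d-connected given {X}.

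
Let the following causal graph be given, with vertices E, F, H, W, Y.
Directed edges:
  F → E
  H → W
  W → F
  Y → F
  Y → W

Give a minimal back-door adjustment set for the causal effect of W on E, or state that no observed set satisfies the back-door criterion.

W→E: minimal back-door set {Y}.

desc(W)\{W}={E,F}; candidates ⊆ {H,Y}.
size 0: {}; under {} W still reaches {E,F,H,Y} ∋ E.
{Y}: W⊥E given {Y} in G with W→· removed — back-door holds.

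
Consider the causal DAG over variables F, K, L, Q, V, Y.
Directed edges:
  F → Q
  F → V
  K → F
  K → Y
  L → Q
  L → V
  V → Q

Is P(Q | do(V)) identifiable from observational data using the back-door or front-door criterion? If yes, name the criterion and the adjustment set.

desc(V)\{V}={Q}; candidates ⊆ {F,K,L,Y}.
size 0: {}; under {} V still reaches {F,K,L,Q,Y} ∋ Q.
size 1: {F}, {K}, {L} …(+1); under {F} V still reaches {L,Q} ∋ Q.
{F,L}: V⊥Q given {F,L} in G with V→· removed — back-door holds.
P(Q|do(V)) = Σ_{F,L} P(Q|V,F,L)·P(F,L).

P(Q|do(V)): backdoor, adjust for {F, L}.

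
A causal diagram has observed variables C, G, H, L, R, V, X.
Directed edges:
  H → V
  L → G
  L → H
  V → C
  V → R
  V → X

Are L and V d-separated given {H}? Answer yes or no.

Yes — L ⊥ V | {H}.

Bayes-Ball from L | {H} reaches {G}.
V ∉ reach(L|{H}) ⇒ L ⊥ V | {H}.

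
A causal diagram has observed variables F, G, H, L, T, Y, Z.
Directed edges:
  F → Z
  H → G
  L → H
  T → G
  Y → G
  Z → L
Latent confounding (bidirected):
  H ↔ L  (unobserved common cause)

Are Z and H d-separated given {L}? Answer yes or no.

No — Z and H are d-connected given {L}.

Bayes-Ball from Z | {L} reaches {F,G,H}.
H ∈ reach(Z|{L}) ⇒ Z ⊥̸ H | {L}.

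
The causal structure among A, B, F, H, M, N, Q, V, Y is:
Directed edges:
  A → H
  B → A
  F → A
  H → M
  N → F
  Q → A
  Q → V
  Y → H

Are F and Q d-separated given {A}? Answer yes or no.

No — F and Q are d-connected given {A}.

Bayes-Ball from F | {A} reaches {B,N,Q,V}.
Q ∈ reach(F|{A}) ⇒ F ⊥̸ Q | {A}.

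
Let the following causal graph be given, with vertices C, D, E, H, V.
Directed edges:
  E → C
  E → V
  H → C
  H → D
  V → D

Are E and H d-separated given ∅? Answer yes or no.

Yes — E ⊥ H | ∅.

Bayes-Ball from E | ∅ reaches {C,D,V}.
H ∉ reach(E|∅) ⇒ E ⊥ H | ∅.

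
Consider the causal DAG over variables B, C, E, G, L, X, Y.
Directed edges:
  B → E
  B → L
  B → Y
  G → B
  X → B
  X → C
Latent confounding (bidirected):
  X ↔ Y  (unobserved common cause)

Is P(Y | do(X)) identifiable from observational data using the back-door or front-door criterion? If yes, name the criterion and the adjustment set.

desc(X)\{X}={B,C,E,L,Y}; candidates ⊆ {G}.
X↔Y: latent back-door arc(s) into X.
size 0: {}; under {} X still reaches {Y} ∋ Y.
size 1: {G}; under {G} X still reaches {Y} ∋ Y.
X↔Y cannot be blocked by any observed set — no back-door set.
{B}: (i) intercepts every directed X→Y path; (ii) no back-door X→{B}; (iii) {X} blocks every back-door {B}→Y. Front-door holds.
P(Y|do(X)) = Σ_{B} P(B|X) Σ_{X'} P(Y|B,X')P(X').

P(Y|do(X)): frontdoor, adjust for {B}.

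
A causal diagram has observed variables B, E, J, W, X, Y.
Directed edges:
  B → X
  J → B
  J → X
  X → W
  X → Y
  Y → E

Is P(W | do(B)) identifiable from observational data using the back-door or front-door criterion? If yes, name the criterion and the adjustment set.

desc(B)\{B}={E,W,X,Y}; candidates ⊆ {J}.
size 0: {}; under {} B still reaches {E,J,W,X,Y} ∋ W.
{J}: B⊥W given {J} in G with B→· removed — back-door holds.
P(W|do(B)) = Σ_{J} P(W|B,J)·P(J).

P(W|do(B)): backdoor, adjust for {J}.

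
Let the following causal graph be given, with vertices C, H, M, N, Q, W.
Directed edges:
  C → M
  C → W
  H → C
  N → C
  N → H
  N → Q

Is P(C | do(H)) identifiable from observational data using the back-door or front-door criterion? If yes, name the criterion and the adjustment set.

desc(H)\{H}={C,M,W}; candidates ⊆ {N,Q}.
size 0: {}; under {} H still reaches {C,M,N,Q,W} ∋ C.
{N}: H⊥C given {N} in G with H→· removed — back-door holds.
P(C|do(H)) = Σ_{N} P(C|H,N)·P(N).

P(C|do(H)): backdoor, adjust for {N}.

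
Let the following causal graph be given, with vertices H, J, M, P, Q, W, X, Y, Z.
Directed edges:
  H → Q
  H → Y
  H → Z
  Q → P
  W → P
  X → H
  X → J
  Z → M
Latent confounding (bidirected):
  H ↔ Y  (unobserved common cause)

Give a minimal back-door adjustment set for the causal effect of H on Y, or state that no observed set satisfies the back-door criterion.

H→Y: no observed back-door set.

desc(H)\{H}={M,P,Q,Y,Z}; candidates ⊆ {J,W,X}.
H↔Y: latent back-door arc(s) into H.
size 0: {}; under {} H still reaches {J,X,Y} ∋ Y.
size 1: {J}, {W}, {X}; under {J} H still reaches {X,Y} ∋ Y.
size 2: {J,W}, {J,X}, {W,X}; under {J,W} H still reaches {X,Y} ∋ Y.
H↔Y cannot be blocked by any observed set — no back-door set.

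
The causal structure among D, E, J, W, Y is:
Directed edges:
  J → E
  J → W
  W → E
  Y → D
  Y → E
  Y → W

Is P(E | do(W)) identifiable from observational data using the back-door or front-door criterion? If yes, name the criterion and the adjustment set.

P(E|do(W)): backdoor, adjust for {J, Y}.

desc(W)\{W}={E}; candidates ⊆ {D,J,Y}.
size 0: {}; under {} W still reaches {D,E,J,Y} ∋ E.
size 1: {D}, {J}, {Y}; under {D} W still reaches {E,J,Y} ∋ E.
{J,Y}: W⊥E given {J,Y} in G with W→· removed — back-door holds.
P(E|do(W)) = Σ_{J,Y} P(E|W,J,Y)·P(J,Y).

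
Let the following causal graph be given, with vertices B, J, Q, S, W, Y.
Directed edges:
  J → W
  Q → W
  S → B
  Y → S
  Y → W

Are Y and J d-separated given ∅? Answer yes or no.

Yes — Y ⊥ J | ∅.

Bayes-Ball from Y | ∅ reaches {B,S,W}.
J ∉ reach(Y|∅) ⇒ Y ⊥ J | ∅.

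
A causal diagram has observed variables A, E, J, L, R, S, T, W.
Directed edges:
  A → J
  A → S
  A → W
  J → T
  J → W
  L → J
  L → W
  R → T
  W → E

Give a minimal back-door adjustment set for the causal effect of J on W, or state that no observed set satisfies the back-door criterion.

J→W: minimal back-door set {A, L}.

desc(J)\{J}={E,T,W}; candidates ⊆ {A,L,R,S}.
size 0: {}; under {} J still reaches {A,E,L,S,W} ∋ W.
size 1: {A}, {L}, {R} …(+1); under {A} J still reaches {E,L,W} ∋ W.
{A,L}: J⊥W given {A,L} in G with J→· removed — back-door holds.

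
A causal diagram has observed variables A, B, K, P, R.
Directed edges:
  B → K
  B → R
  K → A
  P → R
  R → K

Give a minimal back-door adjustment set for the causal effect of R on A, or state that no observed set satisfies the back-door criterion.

R→A: minimal back-door set {B}.

desc(R)\{R}={A,K}; candidates ⊆ {B,P}.
size 0: {}; under {} R still reaches {A,B,K,P} ∋ A.
{B}: R⊥A given {B} in G with R→· removed — back-door holds.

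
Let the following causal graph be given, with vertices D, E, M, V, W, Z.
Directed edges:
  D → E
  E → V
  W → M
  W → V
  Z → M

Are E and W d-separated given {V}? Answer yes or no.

Bayes-Ball from E | {V} reaches {D,M,W}.
W ∈ reach(E|{V}) ⇒ E ⊥̸ W | {V}.

No — E and W are d-connected given {V}.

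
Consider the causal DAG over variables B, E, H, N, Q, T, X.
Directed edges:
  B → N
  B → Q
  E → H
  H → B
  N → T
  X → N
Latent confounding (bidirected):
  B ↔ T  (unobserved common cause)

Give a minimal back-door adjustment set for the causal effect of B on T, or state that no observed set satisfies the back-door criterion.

desc(B)\{B}={N,Q,T}; candidates ⊆ {E,H,X}.
B↔T: latent back-door arc(s) into B.
size 0: {}; under {} B still reaches {E,H,T} ∋ T.
size 1: {E}, {H}, {X}; under {E} B still reaches {H,T} ∋ T.
size 2: {E,H}, {E,X}, {H,X}; under {E,H} B still reaches {T} ∋ T.
B↔T cannot be blocked by any observed set — no back-door set.

B→T: no observed back-door set.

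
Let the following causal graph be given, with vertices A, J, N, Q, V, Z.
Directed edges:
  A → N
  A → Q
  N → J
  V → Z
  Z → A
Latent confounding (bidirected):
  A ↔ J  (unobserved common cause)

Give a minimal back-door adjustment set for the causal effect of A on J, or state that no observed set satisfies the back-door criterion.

desc(A)\{A}={J,N,Q}; candidates ⊆ {V,Z}.
A↔J: latent back-door arc(s) into A.
size 0: {}; under {} A still reaches {J,V,Z} ∋ J.
size 1: {V}, {Z}; under {V} A still reaches {J,Z} ∋ J.
size 2: {V,Z}; under {V,Z} A still reaches {J} ∋ J.
A↔J cannot be blocked by any observed set — no back-door set.

A→J: no observed back-door set.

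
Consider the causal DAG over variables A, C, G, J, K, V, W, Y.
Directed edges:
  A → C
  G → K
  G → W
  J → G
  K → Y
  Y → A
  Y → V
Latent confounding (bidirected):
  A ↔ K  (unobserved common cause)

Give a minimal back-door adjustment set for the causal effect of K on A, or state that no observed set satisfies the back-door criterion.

K→A: no observed back-door set.

desc(K)\{K}={A,C,V,Y}; candidates ⊆ {G,J,W}.
K↔A: latent back-door arc(s) into K.
size 0: {}; under {} K still reaches {A,C,G,J,W} ∋ A.
size 1: {G}, {J}, {W}; under {G} K still reaches {A,C} ∋ A.
size 2: {G,J}, {G,W}, {J,W}; under {G,J} K still reaches {A,C} ∋ A.
K↔A cannot be blocked by any observed set — no back-door set.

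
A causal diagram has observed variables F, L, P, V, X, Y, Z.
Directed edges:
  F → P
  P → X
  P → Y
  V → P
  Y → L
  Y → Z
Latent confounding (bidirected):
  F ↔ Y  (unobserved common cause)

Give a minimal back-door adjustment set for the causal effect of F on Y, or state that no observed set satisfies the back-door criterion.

desc(F)\{F}={L,P,X,Y,Z}; candidates ⊆ {V}.
F↔Y: latent back-door arc(s) into F.
size 0: {}; under {} F still reaches {L,Y,Z} ∋ Y.
size 1: {V}; under {V} F still reaches {L,Y,Z} ∋ Y.
F↔Y cannot be blocked by any observed set — no back-door set.

F→Y: no observed back-door set.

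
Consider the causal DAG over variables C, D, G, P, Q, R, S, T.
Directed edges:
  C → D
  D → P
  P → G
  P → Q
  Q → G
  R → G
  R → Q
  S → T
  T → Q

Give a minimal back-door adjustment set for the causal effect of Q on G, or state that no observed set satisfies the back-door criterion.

desc(Q)\{Q}={G}; candidates ⊆ {C,D,P,R,S,T}.
size 0: {}; under {} Q still reaches {C,D,G,P,R,S,T} ∋ G.
size 1: {C}, {D}, {P} …(+3); under {C} Q still reaches {D,G,P,R,S,T} ∋ G.
{P,R}: Q⊥G given {P,R} in G with Q→· removed — back-door holds.

Q→G: minimal back-door set {P, R}.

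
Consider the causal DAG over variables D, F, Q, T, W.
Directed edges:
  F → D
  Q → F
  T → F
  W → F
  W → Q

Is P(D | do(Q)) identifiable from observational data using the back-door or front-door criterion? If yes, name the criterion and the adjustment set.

desc(Q)\{Q}={D,F}; candidates ⊆ {T,W}.
size 0: {}; under {} Q still reaches {D,F,W} ∋ D.
{W}: Q⊥D given {W} in G with Q→· removed — back-door holds.
P(D|do(Q)) = Σ_{W} P(D|Q,W)·P(W).

P(D|do(Q)): backdoor, adjust for {W}.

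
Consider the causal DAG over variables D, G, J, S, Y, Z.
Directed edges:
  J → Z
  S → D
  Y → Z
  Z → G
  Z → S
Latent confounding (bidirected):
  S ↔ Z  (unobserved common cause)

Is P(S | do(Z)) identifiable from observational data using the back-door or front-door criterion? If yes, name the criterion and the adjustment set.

P(S|do(Z)): not identifiable (no BD/FD set).

desc(Z)\{Z}={D,G,S}; candidates ⊆ {J,Y}.
Z↔S: latent back-door arc(s) into Z.
size 0: {}; under {} Z still reaches {D,J,S,Y} ∋ S.
size 1: {J}, {Y}; under {J} Z still reaches {D,S,Y} ∋ S.
size 2: {J,Y}; under {J,Y} Z still reaches {D,S} ∋ S.
Z↔S cannot be blocked by any observed set — no back-door set.
No mediator lies on a directed Z→…→S path.
Neither criterion identifies P(S|do(Z)) in this graph.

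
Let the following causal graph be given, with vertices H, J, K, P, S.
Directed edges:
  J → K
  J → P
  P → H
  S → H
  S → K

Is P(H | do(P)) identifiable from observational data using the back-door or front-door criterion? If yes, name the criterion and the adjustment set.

desc(P)\{P}={H}; candidates ⊆ {J,K,S}.
∅: P⊥H given ∅ in G with P→· removed — back-door holds.
P(H|do(P)) = P(H|P) — no adjustment needed.

P(H|do(P)): backdoor, adjust for ∅.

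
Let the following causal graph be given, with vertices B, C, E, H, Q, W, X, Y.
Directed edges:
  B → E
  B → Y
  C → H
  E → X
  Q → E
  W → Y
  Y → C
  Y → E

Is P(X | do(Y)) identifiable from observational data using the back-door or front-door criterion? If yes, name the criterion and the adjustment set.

P(X|do(Y)): backdoor, adjust for {B}.

desc(Y)\{Y}={C,E,H,X}; candidates ⊆ {B,Q,W}.
size 0: {}; under {} Y still reaches {B,E,W,X} ∋ X.
{B}: Y⊥X given {B} in G with Y→· removed — back-door holds.
P(X|do(Y)) = Σ_{B} P(X|Y,B)·P(B).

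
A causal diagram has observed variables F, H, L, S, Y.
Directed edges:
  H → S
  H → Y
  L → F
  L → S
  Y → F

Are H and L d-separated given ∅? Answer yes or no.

Yes — H ⊥ L | ∅.

Bayes-Ball from H | ∅ reaches {F,S,Y}.
L ∉ reach(H|∅) ⇒ H ⊥ L | ∅.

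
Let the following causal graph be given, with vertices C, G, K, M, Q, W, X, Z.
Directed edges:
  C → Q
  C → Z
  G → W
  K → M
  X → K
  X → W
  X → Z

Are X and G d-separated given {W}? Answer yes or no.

No — X and G are d-connected given {W}.

Bayes-Ball from X | {W} reaches {G,K,M,Z}.
G ∈ reach(X|{W}) ⇒ X ⊥̸ G | {W}.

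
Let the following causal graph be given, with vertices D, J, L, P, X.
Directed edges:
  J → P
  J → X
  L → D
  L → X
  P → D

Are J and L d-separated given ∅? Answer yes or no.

Bayes-Ball from J | ∅ reaches {D,P,X}.
L ∉ reach(J|∅) ⇒ J ⊥ L | ∅.

Yes — J ⊥ L | ∅.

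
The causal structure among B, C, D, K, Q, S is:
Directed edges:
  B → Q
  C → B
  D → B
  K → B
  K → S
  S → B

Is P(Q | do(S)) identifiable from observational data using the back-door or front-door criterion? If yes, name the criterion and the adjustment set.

P(Q|do(S)): backdoor, adjust for {K}.

desc(S)\{S}={B,Q}; candidates ⊆ {C,D,K}.
size 0: {}; under {} S still reaches {B,K,Q} ∋ Q.
{K}: S⊥Q given {K} in G with S→· removed — back-door holds.
P(Q|do(S)) = Σ_{K} P(Q|S,K)·P(K).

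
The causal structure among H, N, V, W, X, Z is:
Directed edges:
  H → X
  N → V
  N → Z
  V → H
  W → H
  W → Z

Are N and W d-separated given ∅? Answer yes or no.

Yes — N ⊥ W | ∅.

Bayes-Ball from N | ∅ reaches {H,V,X,Z}.
W ∉ reach(N|∅) ⇒ N ⊥ W | ∅.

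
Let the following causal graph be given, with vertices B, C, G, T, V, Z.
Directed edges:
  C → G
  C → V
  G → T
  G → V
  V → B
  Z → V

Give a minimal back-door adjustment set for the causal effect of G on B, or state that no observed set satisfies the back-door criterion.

desc(G)\{G}={B,T,V}; candidates ⊆ {C,Z}.
size 0: {}; under {} G still reaches {B,C,V} ∋ B.
{C}: G⊥B given {C} in G with G→· removed — back-door holds.

G→B: minimal back-door set {C}.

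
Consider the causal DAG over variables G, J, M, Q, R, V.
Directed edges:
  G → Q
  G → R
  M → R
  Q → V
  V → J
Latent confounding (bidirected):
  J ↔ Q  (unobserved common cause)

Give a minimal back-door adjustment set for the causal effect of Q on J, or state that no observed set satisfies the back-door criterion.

Q→J: no observed back-door set.

desc(Q)\{Q}={J,V}; candidates ⊆ {G,M,R}.
Q↔J: latent back-door arc(s) into Q.
size 0: {}; under {} Q still reaches {G,J,R} ∋ J.
size 1: {G}, {M}, {R}; under {G} Q still reaches {J} ∋ J.
size 2: {G,M}, {G,R}, {M,R}; under {G,M} Q still reaches {J} ∋ J.
Q↔J cannot be blocked by any observed set — no back-door set.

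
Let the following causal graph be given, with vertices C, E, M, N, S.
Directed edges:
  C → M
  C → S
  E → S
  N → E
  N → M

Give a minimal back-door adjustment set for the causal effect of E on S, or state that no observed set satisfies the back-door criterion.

desc(E)\{E}={S}; candidates ⊆ {C,M,N}.
∅: E⊥S given ∅ in G with E→· removed — back-door holds.

E→S: minimal back-door set ∅.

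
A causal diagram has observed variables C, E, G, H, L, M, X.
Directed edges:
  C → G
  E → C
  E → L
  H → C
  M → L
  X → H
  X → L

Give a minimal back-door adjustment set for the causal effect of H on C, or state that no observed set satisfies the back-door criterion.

desc(H)\{H}={C,G}; candidates ⊆ {E,L,M,X}.
∅: H⊥C given ∅ in G with H→· removed — back-door holds.

H→C: minimal back-door set ∅.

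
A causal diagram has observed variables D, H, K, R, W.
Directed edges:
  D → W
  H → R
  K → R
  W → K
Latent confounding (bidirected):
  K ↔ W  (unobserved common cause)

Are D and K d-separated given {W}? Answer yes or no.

Bayes-Ball from D | {W} reaches {K,R}.
K ∈ reach(D|{W}) ⇒ D ⊥̸ K | {W}.

No — D and K are d-connected given {W}.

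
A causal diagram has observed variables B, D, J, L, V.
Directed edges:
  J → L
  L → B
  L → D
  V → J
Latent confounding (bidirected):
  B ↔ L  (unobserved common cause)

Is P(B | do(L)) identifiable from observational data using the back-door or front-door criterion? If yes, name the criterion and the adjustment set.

P(B|do(L)): not identifiable (no BD/FD set).

desc(L)\{L}={B,D}; candidates ⊆ {J,V}.
L↔B: latent back-door arc(s) into L.
size 0: {}; under {} L still reaches {B,J,V} ∋ B.
size 1: {J}, {V}; under {J} L still reaches {B} ∋ B.
size 2: {J,V}; under {J,V} L still reaches {B} ∋ B.
L↔B cannot be blocked by any observed set — no back-door set.
No mediator lies on a directed L→…→B path.
Neither criterion identifies P(B|do(L)) in this graph.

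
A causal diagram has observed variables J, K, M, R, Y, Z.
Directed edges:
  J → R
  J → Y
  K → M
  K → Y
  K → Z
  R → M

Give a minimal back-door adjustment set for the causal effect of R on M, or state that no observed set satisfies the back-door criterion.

R→M: minimal back-door set ∅.

desc(R)\{R}={M}; candidates ⊆ {J,K,Y,Z}.
∅: R⊥M given ∅ in G with R→· removed — back-door holds.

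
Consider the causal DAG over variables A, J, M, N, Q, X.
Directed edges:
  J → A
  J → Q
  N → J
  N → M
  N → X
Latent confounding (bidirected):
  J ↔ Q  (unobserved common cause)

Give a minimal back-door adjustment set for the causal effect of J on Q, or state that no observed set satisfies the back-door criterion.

J→Q: no observed back-door set.

desc(J)\{J}={A,Q}; candidates ⊆ {M,N,X}.
J↔Q: latent back-door arc(s) into J.
size 0: {}; under {} J still reaches {M,N,Q,X} ∋ Q.
size 1: {M}, {N}, {X}; under {M} J still reaches {N,Q,X} ∋ Q.
size 2: {M,N}, {M,X}, {N,X}; under {M,N} J still reaches {Q} ∋ Q.
J↔Q cannot be blocked by any observed set — no back-door set.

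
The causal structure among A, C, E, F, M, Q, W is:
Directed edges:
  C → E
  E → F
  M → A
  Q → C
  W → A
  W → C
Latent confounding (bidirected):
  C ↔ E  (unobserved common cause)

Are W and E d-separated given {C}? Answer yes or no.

No — W and E are d-connected given {C}.

Bayes-Ball from W | {C} reaches {A,E,F,Q}.
E ∈ reach(W|{C}) ⇒ W ⊥̸ E | {C}.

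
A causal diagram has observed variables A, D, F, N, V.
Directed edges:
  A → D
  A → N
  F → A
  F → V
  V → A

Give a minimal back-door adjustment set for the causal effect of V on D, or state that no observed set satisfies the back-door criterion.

V→D: minimal back-door set {F}.

desc(V)\{V}={A,D,N}; candidates ⊆ {F}.
size 0: {}; under {} V still reaches {A,D,F,N} ∋ D.
{F}: V⊥D given {F} in G with V→· removed — back-door holds.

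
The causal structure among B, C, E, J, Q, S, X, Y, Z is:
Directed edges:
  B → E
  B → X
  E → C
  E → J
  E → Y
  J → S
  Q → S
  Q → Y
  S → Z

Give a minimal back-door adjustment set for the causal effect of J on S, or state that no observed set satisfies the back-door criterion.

J→S: minimal back-door set ∅.

desc(J)\{J}={S,Z}; candidates ⊆ {B,C,E,Q,X,Y}.
∅: J⊥S given ∅ in G with J→· removed — back-door holds.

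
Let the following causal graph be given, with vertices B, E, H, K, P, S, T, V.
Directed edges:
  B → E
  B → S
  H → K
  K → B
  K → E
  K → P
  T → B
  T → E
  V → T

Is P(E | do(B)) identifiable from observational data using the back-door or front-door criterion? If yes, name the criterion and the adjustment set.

desc(B)\{B}={E,S}; candidates ⊆ {H,K,P,T,V}.
size 0: {}; under {} B still reaches {E,H,K,P,T,V} ∋ E.
size 1: {H}, {K}, {P} …(+2); under {H} B still reaches {E,K,P,T,V} ∋ E.
{K,T}: B⊥E given {K,T} in G with B→· removed — back-door holds.
P(E|do(B)) = Σ_{K,T} P(E|B,K,T)·P(K,T).

P(E|do(B)): backdoor, adjust for {K, T}.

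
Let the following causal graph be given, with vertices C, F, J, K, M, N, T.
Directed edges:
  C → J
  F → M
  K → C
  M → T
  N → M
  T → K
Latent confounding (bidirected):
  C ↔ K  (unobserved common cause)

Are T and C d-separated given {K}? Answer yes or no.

Bayes-Ball from T | {K} reaches {C,F,J,M,N}.
C ∈ reach(T|{K}) ⇒ T ⊥̸ C | {K}.

No — T and C are d-connected given {K}.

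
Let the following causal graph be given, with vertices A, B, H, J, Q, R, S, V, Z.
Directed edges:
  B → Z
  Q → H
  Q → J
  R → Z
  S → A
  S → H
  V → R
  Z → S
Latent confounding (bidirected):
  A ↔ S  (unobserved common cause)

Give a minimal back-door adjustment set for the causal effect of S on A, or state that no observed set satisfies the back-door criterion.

desc(S)\{S}={A,H}; candidates ⊆ {B,J,Q,R,V,Z}.
S↔A: latent back-door arc(s) into S.
size 0: {}; under {} S still reaches {A,B,R,V,Z} ∋ A.
size 1: {B}, {J}, {Q} …(+3); under {B} S still reaches {A,R,V,Z} ∋ A.
size 2: {B,J}, {B,Q}, {B,R} …(+12); under {B,J} S still reaches {A,R,V,Z} ∋ A.
S↔A cannot be blocked by any observed set — no back-door set.

S→A: no observed back-door set.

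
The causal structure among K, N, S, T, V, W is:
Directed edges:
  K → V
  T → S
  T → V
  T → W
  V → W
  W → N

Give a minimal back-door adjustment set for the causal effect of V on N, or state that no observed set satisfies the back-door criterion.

desc(V)\{V}={N,W}; candidates ⊆ {K,S,T}.
size 0: {}; under {} V still reaches {K,N,S,T,W} ∋ N.
{T}: V⊥N given {T} in G with V→· removed — back-door holds.

V→N: minimal back-door set {T}.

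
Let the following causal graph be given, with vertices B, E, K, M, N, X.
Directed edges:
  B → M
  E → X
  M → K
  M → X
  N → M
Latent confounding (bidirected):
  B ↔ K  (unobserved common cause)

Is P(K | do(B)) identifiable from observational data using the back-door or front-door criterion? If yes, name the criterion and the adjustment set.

desc(B)\{B}={K,M,X}; candidates ⊆ {E,N}.
B↔K: latent back-door arc(s) into B.
size 0: {}; under {} B still reaches {K} ∋ K.
size 1: {E}, {N}; under {E} B still reaches {K} ∋ K.
size 2: {E,N}; under {E,N} B still reaches {K} ∋ K.
B↔K cannot be blocked by any observed set — no back-door set.
{M}: (i) intercepts every directed B→K path; (ii) no back-door B→{M}; (iii) {B} blocks every back-door {M}→K. Front-door holds.
P(K|do(B)) = Σ_{M} P(M|B) Σ_{B'} P(K|M,B')P(B').

P(K|do(B)): frontdoor, adjust for {M}.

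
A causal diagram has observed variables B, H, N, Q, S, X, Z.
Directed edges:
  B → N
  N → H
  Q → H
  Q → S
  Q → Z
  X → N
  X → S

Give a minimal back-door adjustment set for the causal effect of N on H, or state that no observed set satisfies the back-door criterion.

desc(N)\{N}={H}; candidates ⊆ {B,Q,S,X,Z}.
∅: N⊥H given ∅ in G with N→· removed — back-door holds.

N→H: minimal back-door set ∅.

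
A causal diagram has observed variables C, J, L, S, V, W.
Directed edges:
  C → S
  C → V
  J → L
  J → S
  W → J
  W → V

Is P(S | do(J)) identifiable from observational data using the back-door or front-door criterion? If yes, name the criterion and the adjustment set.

desc(J)\{J}={L,S}; candidates ⊆ {C,V,W}.
∅: J⊥S given ∅ in G with J→· removed — back-door holds.
P(S|do(J)) = P(S|J) — no adjustment needed.

P(S|do(J)): backdoor, adjust for ∅.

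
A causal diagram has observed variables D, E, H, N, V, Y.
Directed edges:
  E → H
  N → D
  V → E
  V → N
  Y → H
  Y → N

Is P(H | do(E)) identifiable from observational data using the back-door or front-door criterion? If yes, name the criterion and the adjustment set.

desc(E)\{E}={H}; candidates ⊆ {D,N,V,Y}.
∅: E⊥H given ∅ in G with E→· removed — back-door holds.
P(H|do(E)) = P(H|E) — no adjustment needed.

P(H|do(E)): backdoor, adjust for ∅.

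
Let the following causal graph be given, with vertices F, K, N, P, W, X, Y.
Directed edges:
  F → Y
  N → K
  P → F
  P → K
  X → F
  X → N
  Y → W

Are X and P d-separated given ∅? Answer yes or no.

Bayes-Ball from X | ∅ reaches {F,K,N,W,Y}.
P ∉ reach(X|∅) ⇒ X ⊥ P | ∅.

Yes — X ⊥ P | ∅.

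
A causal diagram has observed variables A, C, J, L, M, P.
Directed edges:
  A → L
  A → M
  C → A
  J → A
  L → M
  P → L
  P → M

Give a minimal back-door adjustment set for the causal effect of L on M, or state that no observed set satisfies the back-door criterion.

desc(L)\{L}={M}; candidates ⊆ {A,C,J,P}.
size 0: {}; under {} L still reaches {A,C,J,M,P} ∋ M.
size 1: {A}, {C}, {J} …(+1); under {A} L still reaches {M,P} ∋ M.
{A,P}: L⊥M given {A,P} in G with L→· removed — back-door holds.

L→M: minimal back-door set {A, P}.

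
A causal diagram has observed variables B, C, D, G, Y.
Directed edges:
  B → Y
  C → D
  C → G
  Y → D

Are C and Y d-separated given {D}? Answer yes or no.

Bayes-Ball from C | {D} reaches {B,G,Y}.
Y ∈ reach(C|{D}) ⇒ C ⊥̸ Y | {D}.

No — C and Y are d-connected given {D}.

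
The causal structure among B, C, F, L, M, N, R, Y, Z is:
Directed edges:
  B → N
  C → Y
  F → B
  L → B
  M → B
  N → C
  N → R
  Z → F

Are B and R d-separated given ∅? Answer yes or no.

No — B and R are d-connected given ∅.

Bayes-Ball from B | ∅ reaches {C,F,L,M,N,R,Y,Z}.
R ∈ reach(B|∅) ⇒ B ⊥̸ R | ∅.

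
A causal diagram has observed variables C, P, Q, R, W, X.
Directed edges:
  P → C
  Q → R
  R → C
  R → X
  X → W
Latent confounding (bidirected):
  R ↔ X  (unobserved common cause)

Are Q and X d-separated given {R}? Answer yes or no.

Bayes-Ball from Q | {R} reaches {W,X}.
X ∈ reach(Q|{R}) ⇒ Q ⊥̸ X | {R}.

No — Q and X are d-connected given {R}.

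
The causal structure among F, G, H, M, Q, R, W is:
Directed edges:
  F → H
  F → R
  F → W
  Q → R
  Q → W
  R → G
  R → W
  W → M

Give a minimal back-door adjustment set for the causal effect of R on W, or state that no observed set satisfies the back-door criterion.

R→W: minimal back-door set {F, Q}.

desc(R)\{R}={G,M,W}; candidates ⊆ {F,H,Q}.
size 0: {}; under {} R still reaches {F,H,M,Q,W} ∋ W.
size 1: {F}, {H}, {Q}; under {F} R still reaches {M,Q,W} ∋ W.
{F,Q}: R⊥W given {F,Q} in G with R→· removed — back-door holds.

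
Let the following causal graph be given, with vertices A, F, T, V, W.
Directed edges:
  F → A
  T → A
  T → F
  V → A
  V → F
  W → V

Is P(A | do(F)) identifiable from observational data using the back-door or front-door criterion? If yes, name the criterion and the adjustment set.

desc(F)\{F}={A}; candidates ⊆ {T,V,W}.
size 0: {}; under {} F still reaches {A,T,V,W} ∋ A.
size 1: {T}, {V}, {W}; under {T} F still reaches {A,V,W} ∋ A.
{T,V}: F⊥A given {T,V} in G with F→· removed — back-door holds.
P(A|do(F)) = Σ_{T,V} P(A|F,T,V)·P(T,V).

P(A|do(F)): backdoor, adjust for {T, V}.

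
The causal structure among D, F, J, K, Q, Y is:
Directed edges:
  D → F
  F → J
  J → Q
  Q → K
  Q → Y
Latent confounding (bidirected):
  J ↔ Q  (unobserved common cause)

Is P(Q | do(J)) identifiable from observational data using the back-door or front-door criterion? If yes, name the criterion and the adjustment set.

desc(J)\{J}={K,Q,Y}; candidates ⊆ {D,F}.
J↔Q: latent back-door arc(s) into J.
size 0: {}; under {} J still reaches {D,F,K,Q,Y} ∋ Q.
size 1: {D}, {F}; under {D} J still reaches {F,K,Q,Y} ∋ Q.
size 2: {D,F}; under {D,F} J still reaches {K,Q,Y} ∋ Q.
J↔Q cannot be blocked by any observed set — no back-door set.
No mediator lies on a directed J→…→Q path.
Neither criterion identifies P(Q|do(J)) in this graph.

P(Q|do(J)): not identifiable (no BD/FD set).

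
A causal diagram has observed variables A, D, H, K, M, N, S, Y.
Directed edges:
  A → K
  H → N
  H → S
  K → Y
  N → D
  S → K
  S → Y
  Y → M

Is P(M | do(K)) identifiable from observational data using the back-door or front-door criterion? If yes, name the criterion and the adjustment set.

P(M|do(K)): backdoor, adjust for {S}.

desc(K)\{K}={M,Y}; candidates ⊆ {A,D,H,N,S}.
size 0: {}; under {} K still reaches {A,D,H,M,N,S,Y} ∋ M.
{S}: K⊥M given {S} in G with K→· removed — back-door holds.
P(M|do(K)) = Σ_{S} P(M|K,S)·P(S).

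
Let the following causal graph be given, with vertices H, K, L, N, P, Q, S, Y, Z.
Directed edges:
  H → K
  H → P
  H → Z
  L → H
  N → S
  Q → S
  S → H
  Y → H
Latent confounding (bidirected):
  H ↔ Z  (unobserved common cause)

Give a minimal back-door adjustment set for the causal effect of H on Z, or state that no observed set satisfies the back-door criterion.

desc(H)\{H}={K,P,Z}; candidates ⊆ {L,N,Q,S,Y}.
H↔Z: latent back-door arc(s) into H.
size 0: {}; under {} H still reaches {L,N,Q,S,Y,Z} ∋ Z.
size 1: {L}, {N}, {Q} …(+2); under {L} H still reaches {N,Q,S,Y,Z} ∋ Z.
size 2: {L,N}, {L,Q}, {L,S} …(+7); under {L,N} H still reaches {Q,S,Y,Z} ∋ Z.
H↔Z cannot be blocked by any observed set — no back-door set.

H→Z: no observed back-door set.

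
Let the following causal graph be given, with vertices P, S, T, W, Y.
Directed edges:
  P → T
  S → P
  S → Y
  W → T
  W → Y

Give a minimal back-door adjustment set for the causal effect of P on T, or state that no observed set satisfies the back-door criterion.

P→T: minimal back-door set ∅.

desc(P)\{P}={T}; candidates ⊆ {S,W,Y}.
∅: P⊥T given ∅ in G with P→· removed — back-door holds.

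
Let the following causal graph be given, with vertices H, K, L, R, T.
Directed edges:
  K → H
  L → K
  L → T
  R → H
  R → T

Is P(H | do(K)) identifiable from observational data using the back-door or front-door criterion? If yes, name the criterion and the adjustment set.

desc(K)\{K}={H}; candidates ⊆ {L,R,T}.
∅: K⊥H given ∅ in G with K→· removed — back-door holds.
P(H|do(K)) = P(H|K) — no adjustment needed.

P(H|do(K)): backdoor, adjust for ∅.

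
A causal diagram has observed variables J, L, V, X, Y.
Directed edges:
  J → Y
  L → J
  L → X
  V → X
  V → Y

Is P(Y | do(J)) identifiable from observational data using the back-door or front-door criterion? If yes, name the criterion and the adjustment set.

P(Y|do(J)): backdoor, adjust for ∅.

desc(J)\{J}={Y}; candidates ⊆ {L,V,X}.
∅: J⊥Y given ∅ in G with J→· removed — back-door holds.
P(Y|do(J)) = P(Y|J) — no adjustment needed.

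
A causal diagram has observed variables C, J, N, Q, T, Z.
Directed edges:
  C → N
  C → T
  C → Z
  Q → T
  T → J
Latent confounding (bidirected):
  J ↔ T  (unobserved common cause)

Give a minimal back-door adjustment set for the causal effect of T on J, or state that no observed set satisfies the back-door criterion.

desc(T)\{T}={J}; candidates ⊆ {C,N,Q,Z}.
T↔J: latent back-door arc(s) into T.
size 0: {}; under {} T still reaches {C,J,N,Q,Z} ∋ J.
size 1: {C}, {N}, {Q} …(+1); under {C} T still reaches {J,Q} ∋ J.
size 2: {C,N}, {C,Q}, {C,Z} …(+3); under {C,N} T still reaches {J,Q} ∋ J.
T↔J cannot be blocked by any observed set — no back-door set.

T→J: no observed back-door set.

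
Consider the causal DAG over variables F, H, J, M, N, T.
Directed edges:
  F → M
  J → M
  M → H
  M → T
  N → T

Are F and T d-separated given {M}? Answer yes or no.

Bayes-Ball from F | {M} reaches {J}.
T ∉ reach(F|{M}) ⇒ F ⊥ T | {M}.

Yes — F ⊥ T | {M}.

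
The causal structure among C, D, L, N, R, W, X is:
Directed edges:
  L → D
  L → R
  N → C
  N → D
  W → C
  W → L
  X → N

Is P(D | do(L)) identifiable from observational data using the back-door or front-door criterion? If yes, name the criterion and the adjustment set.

P(D|do(L)): backdoor, adjust for ∅.

desc(L)\{L}={D,R}; candidates ⊆ {C,N,W,X}.
∅: L⊥D given ∅ in G with L→· removed — back-door holds.
P(D|do(L)) = P(D|L) — no adjustment needed.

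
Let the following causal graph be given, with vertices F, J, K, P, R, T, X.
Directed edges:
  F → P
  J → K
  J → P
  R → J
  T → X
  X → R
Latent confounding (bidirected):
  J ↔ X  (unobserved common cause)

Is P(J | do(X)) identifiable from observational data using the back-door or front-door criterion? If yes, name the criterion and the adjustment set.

desc(X)\{X}={J,K,P,R}; candidates ⊆ {F,T}.
X↔J: latent back-door arc(s) into X.
size 0: {}; under {} X still reaches {J,K,P,T} ∋ J.
size 1: {F}, {T}; under {F} X still reaches {J,K,P,T} ∋ J.
size 2: {F,T}; under {F,T} X still reaches {J,K,P} ∋ J.
X↔J cannot be blocked by any observed set — no back-door set.
{R}: (i) intercepts every directed X→J path; (ii) no back-door X→{R}; (iii) {X} blocks every back-door {R}→J. Front-door holds.
P(J|do(X)) = Σ_{R} P(R|X) Σ_{X'} P(J|R,X')P(X').

P(J|do(X)): frontdoor, adjust for {R}.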